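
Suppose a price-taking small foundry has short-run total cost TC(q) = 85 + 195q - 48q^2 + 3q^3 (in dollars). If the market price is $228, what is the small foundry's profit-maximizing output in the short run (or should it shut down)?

Variable cost is VC = 195q - 48q^2 + 3q^3, so AVC = VC/q = 195 - 48q + 3q^2 and MC = dTC/dq = 195 - 96q + 9q^2.
AVC hits its minimum where MC = AVC, at q = 8, giving min AVC = 195 - 48·8 + 3·8^2 = $3.
Since P = $228 ≥ min AVC = $3, price covers variable cost and the firm should produce.
Solving P = MC: -33 - 96q + 9q^2 = 0 ⇒ q = -1/3 or 11. On the upward-sloping branch, q* = 11.
Check: AVC at q = 11 is $30 ≤ P, so revenue covers variable cost.
Profit = P·q − TC = 228·11 − 415 = $2093.

Produce at q = 11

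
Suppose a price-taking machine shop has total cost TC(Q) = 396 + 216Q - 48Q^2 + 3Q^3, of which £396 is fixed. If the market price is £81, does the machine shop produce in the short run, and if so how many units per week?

Strip out fixed cost: VC = 216Q - 48Q^2 + 3Q^3. Then AVC = 216 - 48Q + 3Q^2 and MC = 216 - 96Q + 9Q^2.
AVC hits its minimum where MC = AVC, at Q = 8, giving min AVC = 216 - 48·8 + 3·8^2 = £24.
P = £81 exceeds min AVC = £24, so the firm stays open.
P = MC gives 135 - 96Q + 9Q^2 = 0, with roots 5/3 and 9. Take the larger (rising MC): Q* = 9.
Check: AVC at Q = 9 is £27 ≤ P, so revenue covers variable cost.
Profit = P·Q − TC = 81·9 − 639 = £90.

Produce at Q = 9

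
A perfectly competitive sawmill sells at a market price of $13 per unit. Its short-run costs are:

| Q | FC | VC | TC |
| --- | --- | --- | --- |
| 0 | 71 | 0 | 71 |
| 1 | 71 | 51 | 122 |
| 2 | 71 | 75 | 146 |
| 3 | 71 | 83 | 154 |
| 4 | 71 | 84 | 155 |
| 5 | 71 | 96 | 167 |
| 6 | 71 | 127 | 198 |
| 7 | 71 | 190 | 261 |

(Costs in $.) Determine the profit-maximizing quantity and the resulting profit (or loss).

Q = 0 (shut down); profit = -$71

Compute π = P·Q − TC at each output: Q=0: -71; Q=1: -109; Q=2: -120; Q=3: -115; Q=4: -103; Q=5: -102; Q=6: -120; Q=7: -170.
Profit is highest at Q = 0. Equivalently, the lowest AVC in the table is 96/5 ≈ $19.20 at Q = 5, and P = $13 falls below it — price never covers variable cost, so the firm shuts down and loses only its fixed cost.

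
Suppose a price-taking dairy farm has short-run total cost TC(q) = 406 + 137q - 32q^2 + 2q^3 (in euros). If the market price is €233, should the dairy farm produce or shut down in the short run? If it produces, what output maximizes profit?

Variable cost is VC = 137q - 32q^2 + 2q^3, so AVC = VC/q = 137 - 32q + 2q^2 and MC = dTC/dq = 137 - 64q + 6q^2.
AVC is minimized where dAVC/dq = -32 + 4q = 0, at q = 8; min AVC = 137 - 32·8 + 2·8^2 = €9.
Because €233 ≥ €9, revenue can cover variable cost; the firm operates.
Solving P = MC: -96 - 64q + 6q^2 = 0 ⇒ q = -4/3 or 12. On the upward-sloping branch, q* = 12.
Check: AVC at q = 12 is €41 ≤ P, so revenue covers variable cost.
Profit = P·q − TC = 233·12 − 898 = €1898.

Produce at q = 12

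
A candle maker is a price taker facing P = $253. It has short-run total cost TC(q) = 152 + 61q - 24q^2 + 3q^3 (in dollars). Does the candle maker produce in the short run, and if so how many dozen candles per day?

Variable cost is VC = 61q - 24q^2 + 3q^3, so AVC = VC/q = 61 - 24q + 3q^2 and MC = dTC/dq = 61 - 48q + 9q^2.
AVC hits its minimum where MC = AVC, at q = 4, giving min AVC = 61 - 24·4 + 3·4^2 = $13.
P = $253 exceeds min AVC = $13, so the firm stays open.
Set P = MC: 253 = 61 - 48q + 9q^2 → -192 - 48q + 9q^2 = 0. The roots are q = -8/3 and q = 8; the profit-maximizing output is on the rising part of MC, so q* = 8.
Check: AVC at q = 8 is $61 ≤ P, so revenue covers variable cost.
Profit = P·q − TC = 253·8 − 640 = $1384.

Produce at q = 8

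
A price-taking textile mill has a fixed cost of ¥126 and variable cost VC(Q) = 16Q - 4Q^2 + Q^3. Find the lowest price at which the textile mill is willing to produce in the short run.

¥12 per unit

Short-run supply begins at min AVC. From VC = 16Q - 4Q^2 + Q^3, AVC = 16 - 4Q + Q^2.
dAVC/dQ = -4 + 2Q = 0 gives Q = 2. min AVC = 16 - 4·2 + 2^2 = 12.
The firm shuts down for any P below ¥12.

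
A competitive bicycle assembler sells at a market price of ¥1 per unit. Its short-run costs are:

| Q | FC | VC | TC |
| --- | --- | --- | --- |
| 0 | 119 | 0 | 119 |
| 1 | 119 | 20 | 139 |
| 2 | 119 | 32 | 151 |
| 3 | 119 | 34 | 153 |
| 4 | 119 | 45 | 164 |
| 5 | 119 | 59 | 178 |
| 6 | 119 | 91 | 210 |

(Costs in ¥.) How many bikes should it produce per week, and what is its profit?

Compute π = P·Q − TC at each output: Q=0: -119; Q=1: -138; Q=2: -149; Q=3: -150; Q=4: -160; Q=5: -173; Q=6: -204.
Profit is highest at Q = 0. Equivalently, the lowest AVC in the table is 45/4 ≈ ¥11.25 at Q = 4, and P = ¥1 falls below it — price never covers variable cost, so the firm shuts down and loses only its fixed cost.

Q = 0 (shut down); profit = -¥119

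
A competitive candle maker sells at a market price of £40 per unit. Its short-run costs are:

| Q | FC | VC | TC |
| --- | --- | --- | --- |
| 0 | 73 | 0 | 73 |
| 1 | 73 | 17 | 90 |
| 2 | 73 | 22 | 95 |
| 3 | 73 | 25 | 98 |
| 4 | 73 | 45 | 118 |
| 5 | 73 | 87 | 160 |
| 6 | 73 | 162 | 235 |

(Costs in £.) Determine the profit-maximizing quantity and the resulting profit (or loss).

Profit at each row (π = 40Q − TC): Q=0: -73; Q=1: -50; Q=2: -15; Q=3: 22; Q=4: 42; Q=5: 40; Q=6: 5.
Profit is maximized at Q = 4. AVC there is 45/4 = £11.25 ≤ P, so producing beats shutting down (which would give -£73).

Q = 4; profit = £42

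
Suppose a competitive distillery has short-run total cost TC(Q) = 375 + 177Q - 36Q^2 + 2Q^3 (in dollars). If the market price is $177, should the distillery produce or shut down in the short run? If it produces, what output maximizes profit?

Produce at Q = 12

Variable cost is VC = 177Q - 36Q^2 + 2Q^3, so AVC = VC/Q = 177 - 36Q + 2Q^2 and MC = dTC/dQ = 177 - 72Q + 6Q^2.
AVC is minimized where dAVC/dQ = -36 + 4Q = 0, at Q = 9; min AVC = 177 - 36·9 + 2·9^2 = $15.
Since P = $177 ≥ min AVC = $15, price covers variable cost and the firm should produce.
Set P = MC: 177 = 177 - 72Q + 6Q^2 → -72Q + 6Q^2 = 0. The roots are Q = 0 and Q = 12; the profit-maximizing output is on the rising part of MC, so Q* = 12.
Check: AVC at Q = 12 is $33 ≤ P, so revenue covers variable cost.
Profit = P·Q − TC = 177·12 − 771 = $1353.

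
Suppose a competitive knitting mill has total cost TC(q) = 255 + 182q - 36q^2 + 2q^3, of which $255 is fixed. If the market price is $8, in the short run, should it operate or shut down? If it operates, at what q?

Strip out fixed cost: VC = 182q - 36q^2 + 2q^3. Then AVC = 182 - 36q + 2q^2 and MC = 182 - 72q + 6q^2.
The AVC parabola has its vertex at q = 36/4 = 9, where AVC = 182 - 36·9 + 2·9^2 = $20.
P = $8 lies below min AVC = $20; no output level covers variable cost.
Shutting down limits the loss to fixed cost, $255.

Shut down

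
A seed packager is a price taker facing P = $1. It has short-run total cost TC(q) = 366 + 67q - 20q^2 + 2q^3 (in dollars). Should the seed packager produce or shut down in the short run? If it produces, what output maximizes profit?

Strip out fixed cost: VC = 67q - 20q^2 + 2q^3. Then AVC = 67 - 20q + 2q^2 and MC = 67 - 40q + 6q^2.
AVC is minimized where dAVC/dq = -20 + 4q = 0, at q = 5; min AVC = 67 - 20·5 + 2·5^2 = $17.
P = $1 lies below min AVC = $17; no output level covers variable cost.
Shutting down limits the loss to fixed cost, $366.

Shut down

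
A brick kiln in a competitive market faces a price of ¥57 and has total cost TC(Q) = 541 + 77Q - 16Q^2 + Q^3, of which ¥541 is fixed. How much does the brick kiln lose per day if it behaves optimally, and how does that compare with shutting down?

AVC = 77 - 16Q + Q^2 has its minimum ¥13 at Q = 8; price ¥57 clears that bar, so the firm operates.
With MC = 77 - 32Q + 3Q^2, P = MC on the upward-sloping part at Q* = 10.
TR = 57·10 = 570. TC = 541 + 170 = 711. Profit = 570 − 711 = -¥141.
By producing, the firm covers all variable cost plus ¥400 of fixed cost; shutting down would lose the full ¥541.

Profit = -¥141 at Q = 10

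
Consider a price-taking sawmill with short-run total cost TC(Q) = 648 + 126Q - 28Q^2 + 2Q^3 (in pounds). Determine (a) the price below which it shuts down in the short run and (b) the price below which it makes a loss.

Shutdown price = £28; break-even price = £108

Shutdown price = min AVC. AVC = 126 - 28Q + 2Q^2, with vertex at Q = 7 and minimum £28.
ATC = 648/Q + 126 - 28Q + 2Q^2. Setting dATC/dQ = −648/Q^2 − 28 + 4Q = 0 gives Q = 9 (since 4·9^3 − 28·9^2 = 648).
min ATC = 648/9 + 126 − 28·9 + 2·9^2 = £108. That is the break-even price.
Between these two prices the firm operates at a loss; above £108 it earns a profit.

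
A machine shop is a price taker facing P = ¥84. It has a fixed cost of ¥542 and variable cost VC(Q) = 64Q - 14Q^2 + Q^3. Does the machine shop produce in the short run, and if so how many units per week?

Produce at Q = 10

Strip out fixed cost: VC = 64Q - 14Q^2 + Q^3. Then AVC = 64 - 14Q + Q^2 and MC = 64 - 28Q + 3Q^2.
AVC hits its minimum where MC = AVC, at Q = 7, giving min AVC = 64 - 14·7 + 7^2 = ¥15.
Since P = ¥84 ≥ min AVC = ¥15, price covers variable cost and the firm should produce.
P = MC gives -20 - 28Q + 3Q^2 = 0, with roots -2/3 and 10. Take the larger (rising MC): Q* = 10.
Check: AVC at Q = 10 is ¥24 ≤ P, so revenue covers variable cost.
Profit = P·Q − TC = 84·10 − 782 = ¥58.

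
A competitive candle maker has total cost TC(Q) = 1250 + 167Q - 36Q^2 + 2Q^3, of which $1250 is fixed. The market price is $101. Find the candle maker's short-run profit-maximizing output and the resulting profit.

AVC = 167 - 36Q + 2Q^2 has its minimum $5 at Q = 9; price $101 clears that bar, so the firm operates.
With MC = 167 - 72Q + 6Q^2, P = MC on the upward-sloping part at Q* = 11.
TR = 101·11 = 1111. TC = 1250 + 143 = 1393. Profit = 1111 − 1393 = -$282.
By producing, the firm covers all variable cost plus $968 of fixed cost; shutting down would lose the full $1250.

Profit = -$282 at Q = 11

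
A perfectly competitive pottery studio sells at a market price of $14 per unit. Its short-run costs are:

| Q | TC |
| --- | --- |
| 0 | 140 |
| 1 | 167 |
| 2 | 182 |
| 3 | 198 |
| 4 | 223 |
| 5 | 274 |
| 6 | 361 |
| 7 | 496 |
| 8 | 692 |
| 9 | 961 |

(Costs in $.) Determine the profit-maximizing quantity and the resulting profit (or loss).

Q = 0 (shut down); profit = -$140

Tabulate TR − TC: Q=0: -140; Q=1: -153; Q=2: -154; Q=3: -156; Q=4: -167; Q=5: -204; Q=6: -277; Q=7: -398; Q=8: -580; Q=9: -835.
Profit is highest at Q = 0. Equivalently, the lowest AVC in the table is 58/3 ≈ $19.33 at Q = 3, and P = $14 falls below it — price never covers variable cost, so the firm shuts down and loses only its fixed cost.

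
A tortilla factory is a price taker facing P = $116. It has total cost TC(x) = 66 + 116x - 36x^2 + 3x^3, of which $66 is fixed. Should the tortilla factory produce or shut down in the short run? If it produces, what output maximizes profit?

Produce at x = 8

Strip out fixed cost: VC = 116x - 36x^2 + 3x^3. Then AVC = 116 - 36x + 3x^2 and MC = 116 - 72x + 9x^2.
The AVC parabola has its vertex at x = 36/6 = 6, where AVC = 116 - 36·6 + 3·6^2 = $8.
Since P = $116 ≥ min AVC = $8, price covers variable cost and the firm should produce.
Solving P = MC: -72x + 9x^2 = 0 ⇒ x = 0 or 8. On the upward-sloping branch, x* = 8.
Check: AVC at x = 8 is $20 ≤ P, so revenue covers variable cost.
Profit = P·x − TC = 116·8 − 226 = $702.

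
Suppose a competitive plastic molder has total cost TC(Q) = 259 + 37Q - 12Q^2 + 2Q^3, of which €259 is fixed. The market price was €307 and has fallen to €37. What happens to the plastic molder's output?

Output falls from 9 to 4

MC = 37 - 24Q + 6Q^2; the shutdown threshold is min AVC = €19 (at Q = 3).
At P = €307 ≥ min AVC, set P = MC on the rising branch: Q = 9.
At P = €37 ≥ min AVC, set P = MC: Q = 4. The firm stays open but cuts output.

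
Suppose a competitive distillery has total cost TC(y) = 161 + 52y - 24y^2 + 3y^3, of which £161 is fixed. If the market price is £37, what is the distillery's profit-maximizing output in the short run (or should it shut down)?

Strip out fixed cost: VC = 52y - 24y^2 + 3y^3. Then AVC = 52 - 24y + 3y^2 and MC = 52 - 48y + 9y^2.
AVC hits its minimum where MC = AVC, at y = 4, giving min AVC = 52 - 24·4 + 3·4^2 = £4.
Because £37 ≥ £4, revenue can cover variable cost; the firm operates.
Solving P = MC: 15 - 48y + 9y^2 = 0 ⇒ y = 1/3 or 5. On the upward-sloping branch, y* = 5.
Check: AVC at y = 5 is £7 ≤ P, so revenue covers variable cost.
Profit = P·y − TC = 37·5 − 196 = -£11, a loss, but smaller than the £161 fixed cost the firm would lose by shutting down.

Produce at y = 5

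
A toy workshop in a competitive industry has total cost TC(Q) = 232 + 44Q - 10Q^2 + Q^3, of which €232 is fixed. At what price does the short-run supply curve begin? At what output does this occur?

Short-run supply begins at min AVC. From VC = 44Q - 10Q^2 + Q^3, AVC = 44 - 10Q + Q^2.
At the minimum of AVC, MC = AVC. MC = 44 - 20Q + 3Q^2; setting MC = AVC gives 2Q^2 - 10Q = 0, so Q = 5. min AVC = 19.
So the shutdown price is €19.

€19 per unit, at Q = 5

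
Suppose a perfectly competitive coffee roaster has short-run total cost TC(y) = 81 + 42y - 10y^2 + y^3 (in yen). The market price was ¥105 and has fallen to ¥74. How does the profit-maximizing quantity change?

Output falls from 9 to 8

MC = 42 - 20y + 3y^2; the shutdown threshold is min AVC = ¥17 (at y = 5).
With P = ¥105 above the shutdown price, P = MC gives y = 9.
At P = ¥74 ≥ min AVC, set P = MC: y = 8. The firm stays open but cuts output.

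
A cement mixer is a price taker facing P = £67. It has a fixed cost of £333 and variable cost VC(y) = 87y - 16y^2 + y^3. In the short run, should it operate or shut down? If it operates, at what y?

Produce at y = 10

Variable cost is VC = 87y - 16y^2 + y^3, so AVC = VC/y = 87 - 16y + y^2 and MC = dTC/dy = 87 - 32y + 3y^2.
AVC hits its minimum where MC = AVC, at y = 8, giving min AVC = 87 - 16·8 + 8^2 = £23.
Since P = £67 ≥ min AVC = £23, price covers variable cost and the firm should produce.
Solving P = MC: 20 - 32y + 3y^2 = 0 ⇒ y = 2/3 or 10. On the upward-sloping branch, y* = 10.
Check: AVC at y = 10 is £27 ≤ P, so revenue covers variable cost.
Profit = P·y − TC = 67·10 − 603 = £67.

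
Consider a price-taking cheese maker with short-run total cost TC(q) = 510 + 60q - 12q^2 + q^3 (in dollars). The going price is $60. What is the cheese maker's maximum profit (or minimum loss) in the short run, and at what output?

AVC = 60 - 12q + q^2; min AVC = $24 at q = 6. Since P = $60 ≥ min AVC, the firm produces.
With MC = 60 - 24q + 3q^2, P = MC on the upward-sloping part at q* = 8.
TR = 60·8 = 480. TC = 510 + 224 = 734. Profit = 480 − 734 = -$254.
Shutting down would mean losing the fixed cost of $510, so operating at a loss of $254 is better by $256.

Profit = -$254 at q = 8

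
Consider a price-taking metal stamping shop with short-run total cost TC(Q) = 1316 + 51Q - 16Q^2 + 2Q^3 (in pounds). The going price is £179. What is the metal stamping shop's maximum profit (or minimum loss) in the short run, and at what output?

Profit = -£292 at Q = 8

AVC = 51 - 16Q + 2Q^2 has its minimum £19 at Q = 4; price £179 clears that bar, so the firm operates.
MC = 51 - 32Q + 6Q^2. Setting P = MC and taking the root on the rising branch gives Q* = 8.
TR = 179·8 = 1432. TC = 1316 + 408 = 1724. Profit = 1432 − 1724 = -£292.
Shutting down would mean losing the fixed cost of £1316, so operating at a loss of £292 is better by £1024.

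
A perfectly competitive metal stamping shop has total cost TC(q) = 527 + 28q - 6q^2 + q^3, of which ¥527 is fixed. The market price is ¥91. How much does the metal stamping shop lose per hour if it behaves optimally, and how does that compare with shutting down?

Profit = -¥135 at q = 7

AVC = 28 - 6q + q^2; min AVC = ¥19 at q = 3. Since P = ¥91 ≥ min AVC, the firm produces.
With MC = 28 - 12q + 3q^2, P = MC on the upward-sloping part at q* = 7.
TR = 91·7 = 637. TC = 527 + 245 = 772. Profit = 637 − 772 = -¥135.
That loss of ¥135 beats the ¥527 the firm would lose by shutting down; producing recovers ¥392 of fixed cost.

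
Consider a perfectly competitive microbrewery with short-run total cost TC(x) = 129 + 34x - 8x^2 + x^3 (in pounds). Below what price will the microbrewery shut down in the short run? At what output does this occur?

The shutdown price is the minimum of AVC. VC = 34x - 8x^2 + x^3, so AVC = 34 - 8x + x^2.
At the minimum of AVC, MC = AVC. MC = 34 - 16x + 3x^2; setting MC = AVC gives 2x^2 - 8x = 0, so x = 4. min AVC = 18.
For P < £18 the firm produces nothing.

£18 per unit, at x = 4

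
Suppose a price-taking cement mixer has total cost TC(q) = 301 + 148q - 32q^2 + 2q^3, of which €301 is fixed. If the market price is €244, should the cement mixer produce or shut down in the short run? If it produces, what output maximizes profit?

Produce at q = 12

From TC, MC = TC'(q) = 148 - 64q + 6q^2 and AVC = VC/q = 148 - 32q + 2q^2.
The AVC parabola has its vertex at q = 32/4 = 8, where AVC = 148 - 32·8 + 2·8^2 = €20.
Because €244 ≥ €20, revenue can cover variable cost; the firm operates.
P = MC gives -96 - 64q + 6q^2 = 0, with roots -4/3 and 12. Take the larger (rising MC): q* = 12.
Check: AVC at q = 12 is €52 ≤ P, so revenue covers variable cost.
Profit = P·q − TC = 244·12 − 925 = €2003.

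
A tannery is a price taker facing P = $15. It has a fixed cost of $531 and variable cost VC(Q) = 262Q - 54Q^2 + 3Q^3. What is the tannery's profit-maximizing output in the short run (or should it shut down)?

Variable cost is VC = 262Q - 54Q^2 + 3Q^3, so AVC = VC/Q = 262 - 54Q + 3Q^2 and MC = dTC/dQ = 262 - 108Q + 9Q^2.
AVC hits its minimum where MC = AVC, at Q = 9, giving min AVC = 262 - 54·9 + 3·9^2 = $19.
Since P = $15 < min AVC = $19, price fails to cover variable cost at any output.
Shutting down limits the loss to fixed cost, $531.

Shut down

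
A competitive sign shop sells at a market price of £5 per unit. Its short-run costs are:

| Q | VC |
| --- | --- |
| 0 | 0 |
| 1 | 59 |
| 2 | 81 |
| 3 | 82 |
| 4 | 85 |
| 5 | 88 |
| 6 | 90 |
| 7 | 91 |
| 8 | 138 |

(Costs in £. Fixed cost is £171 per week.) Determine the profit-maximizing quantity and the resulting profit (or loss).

Tabulate TR − TC: Q=0: -171; Q=1: -225; Q=2: -242; Q=3: -238; Q=4: -236; Q=5: -234; Q=6: -231; Q=7: -227; Q=8: -269.
Profit is highest at Q = 0. Equivalently, the lowest AVC in the table is 91/7 ≈ £13 at Q = 7, and P = £5 falls below it — price never covers variable cost, so the firm shuts down and loses only its fixed cost.

Q = 0 (shut down); profit = -£171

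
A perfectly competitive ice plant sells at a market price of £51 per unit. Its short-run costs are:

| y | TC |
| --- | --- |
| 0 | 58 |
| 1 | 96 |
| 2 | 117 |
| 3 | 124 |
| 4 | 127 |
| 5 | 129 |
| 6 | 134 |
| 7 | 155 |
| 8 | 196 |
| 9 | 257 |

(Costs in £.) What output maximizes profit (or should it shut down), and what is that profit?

y = 8; profit = £212

Compute π = P·y − TC at each output: y=0: -58; y=1: -45; y=2: -15; y=3: 29; y=4: 77; y=5: 126; y=6: 172; y=7: 202; y=8: 212; y=9: 202.
Profit is maximized at y = 8. AVC there is 138/8 = £17.25 ≤ P, so producing beats shutting down (which would give -£58).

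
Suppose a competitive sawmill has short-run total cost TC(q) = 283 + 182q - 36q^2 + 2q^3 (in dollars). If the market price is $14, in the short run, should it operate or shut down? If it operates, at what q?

Strip out fixed cost: VC = 182q - 36q^2 + 2q^3. Then AVC = 182 - 36q + 2q^2 and MC = 182 - 72q + 6q^2.
The AVC parabola has its vertex at q = 36/4 = 9, where AVC = 182 - 36·9 + 2·9^2 = $20.
With P < min AVC ($14 < $20), every unit sold adds to the loss.
The firm minimizes its loss by shutting down and losing only its fixed cost of $283.

Shut down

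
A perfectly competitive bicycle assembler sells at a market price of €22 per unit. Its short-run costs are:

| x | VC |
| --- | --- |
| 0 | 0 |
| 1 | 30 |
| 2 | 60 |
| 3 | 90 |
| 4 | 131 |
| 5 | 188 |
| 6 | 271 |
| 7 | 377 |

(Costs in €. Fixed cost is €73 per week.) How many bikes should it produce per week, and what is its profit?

x = 0 (shut down); profit = -€73

Tabulate TR − TC: x=0: -73; x=1: -81; x=2: -89; x=3: -97; x=4: -116; x=5: -151; x=6: -212; x=7: -296.
Profit is highest at x = 0. Equivalently, the lowest AVC in the table is 30/1 ≈ €30 at x = 1, and P = €22 falls below it — price never covers variable cost, so the firm shuts down and loses only its fixed cost.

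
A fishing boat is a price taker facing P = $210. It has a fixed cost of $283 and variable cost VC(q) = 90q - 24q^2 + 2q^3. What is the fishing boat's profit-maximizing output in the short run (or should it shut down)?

Produce at q = 10

Strip out fixed cost: VC = 90q - 24q^2 + 2q^3. Then AVC = 90 - 24q + 2q^2 and MC = 90 - 48q + 6q^2.
AVC is minimized where dAVC/dq = -24 + 4q = 0, at q = 6; min AVC = 90 - 24·6 + 2·6^2 = $18.
Since P = $210 ≥ min AVC = $18, price covers variable cost and the firm should produce.
Solving P = MC: -120 - 48q + 6q^2 = 0 ⇒ q = -2 or 10. On the upward-sloping branch, q* = 10.
Check: AVC at q = 10 is $50 ≤ P, so revenue covers variable cost.
Profit = P·q − TC = 210·10 − 783 = $1317.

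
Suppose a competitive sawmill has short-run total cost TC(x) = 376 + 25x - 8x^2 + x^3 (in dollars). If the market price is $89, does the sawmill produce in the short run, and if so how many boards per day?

From TC, MC = TC'(x) = 25 - 16x + 3x^2 and AVC = VC/x = 25 - 8x + x^2.
AVC hits its minimum where MC = AVC, at x = 4, giving min AVC = 25 - 8·4 + 4^2 = $9.
Because $89 ≥ $9, revenue can cover variable cost; the firm operates.
Solving P = MC: -64 - 16x + 3x^2 = 0 ⇒ x = -8/3 or 8. On the upward-sloping branch, x* = 8.
Check: AVC at x = 8 is $25 ≤ P, so revenue covers variable cost.
Profit = P·x − TC = 89·8 − 576 = $136.

Produce at x = 8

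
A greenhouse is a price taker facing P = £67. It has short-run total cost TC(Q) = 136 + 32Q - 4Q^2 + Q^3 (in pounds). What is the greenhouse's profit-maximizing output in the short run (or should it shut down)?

From TC, MC = TC'(Q) = 32 - 8Q + 3Q^2 and AVC = VC/Q = 32 - 4Q + Q^2.
AVC is minimized where dAVC/dQ = -4 + 2Q = 0, at Q = 2; min AVC = 32 - 4·2 + 2^2 = £28.
Since P = £67 ≥ min AVC = £28, price covers variable cost and the firm should produce.
Solving P = MC: -35 - 8Q + 3Q^2 = 0 ⇒ Q = -7/3 or 5. On the upward-sloping branch, Q* = 5.
Check: AVC at Q = 5 is £37 ≤ P, so revenue covers variable cost.
Profit = P·Q − TC = 67·5 − 321 = £14.

Produce at Q = 5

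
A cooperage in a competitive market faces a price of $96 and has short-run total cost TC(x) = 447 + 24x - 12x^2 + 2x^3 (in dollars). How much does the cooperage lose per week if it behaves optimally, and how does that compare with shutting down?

Profit = -$15 at x = 6

AVC = 24 - 12x + 2x^2; min AVC = $6 at x = 3. Since P = $96 ≥ min AVC, the firm produces.
MC = 24 - 24x + 6x^2. Setting P = MC and taking the root on the rising branch gives x* = 6.
TR = 96·6 = 576. TC = 447 + 144 = 591. Profit = 576 − 591 = -$15.
That loss of $15 beats the $447 the firm would lose by shutting down; producing recovers $432 of fixed cost.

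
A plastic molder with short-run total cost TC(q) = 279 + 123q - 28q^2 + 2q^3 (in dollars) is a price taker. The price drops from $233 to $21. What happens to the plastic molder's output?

AVC = 123 - 28q + 2q^2, minimized at q = 7 where min AVC = $25. MC = 123 - 56q + 6q^2.
At P = $233 ≥ min AVC, set P = MC on the rising branch: q = 11.
At P = $21 < min AVC = $25, price no longer covers variable cost at any output, so the firm shuts down: q = 0.

Output falls from 11 to 0 (the firm shuts down)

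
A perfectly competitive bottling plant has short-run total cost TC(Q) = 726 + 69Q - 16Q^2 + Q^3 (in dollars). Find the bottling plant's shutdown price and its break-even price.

Shutdown price = $5; break-even price = $80

AVC = 69 - 16Q + Q^2; minimized at Q = 8, giving min AVC = $5. That is the shutdown price.
ATC = 726/Q + 69 - 16Q + Q^2. Setting dATC/dQ = −726/Q^2 − 16 + 2Q = 0 gives Q = 11 (since 2·11^3 − 16·11^2 = 726).
min ATC = 726/11 + 69 − 16·11 + 11^2 = $80. That is the break-even price.
Between these two prices the firm operates at a loss; above $80 it earns a profit.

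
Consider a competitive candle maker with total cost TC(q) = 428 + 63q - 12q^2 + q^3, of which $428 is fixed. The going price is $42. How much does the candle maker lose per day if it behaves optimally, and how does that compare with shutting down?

AVC = 63 - 12q + q^2 has its minimum $27 at q = 6; price $42 clears that bar, so the firm operates.
MC = 63 - 24q + 3q^2. Setting P = MC and taking the root on the rising branch gives q* = 7.
TR = 42·7 = 294. TC = 428 + 196 = 624. Profit = 294 − 624 = -$330.
Shutting down would mean losing the fixed cost of $428, so operating at a loss of $330 is better by $98.

Profit = -$330 at q = 7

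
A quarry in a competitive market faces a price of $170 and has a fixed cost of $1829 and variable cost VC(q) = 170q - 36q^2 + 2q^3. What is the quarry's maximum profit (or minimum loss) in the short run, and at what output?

AVC = 170 - 36q + 2q^2; min AVC = $8 at q = 9. Since P = $170 ≥ min AVC, the firm produces.
With MC = 170 - 72q + 6q^2, P = MC on the upward-sloping part at q* = 12.
TR = 170·12 = 2040. TC = 1829 + 312 = 2141. Profit = 2040 − 2141 = -$101.
That loss of $101 beats the $1829 the firm would lose by shutting down; producing recovers $1728 of fixed cost.

Profit = -$101 at q = 12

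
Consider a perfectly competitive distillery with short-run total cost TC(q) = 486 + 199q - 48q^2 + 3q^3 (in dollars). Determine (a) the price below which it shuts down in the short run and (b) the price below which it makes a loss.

Shutdown price = $7; break-even price = $64

AVC = 199 - 48q + 3q^2; minimized at q = 8, giving min AVC = $7. That is the shutdown price.
ATC = 486/q + 199 - 48q + 3q^2. Setting dATC/dq = −486/q^2 − 48 + 6q = 0 gives q = 9 (since 6·9^3 − 48·9^2 = 486).
min ATC = 486/9 + 199 − 48·9 + 3·9^2 = $64. That is the break-even price.
Between these two prices the firm operates at a loss; above $64 it earns a profit.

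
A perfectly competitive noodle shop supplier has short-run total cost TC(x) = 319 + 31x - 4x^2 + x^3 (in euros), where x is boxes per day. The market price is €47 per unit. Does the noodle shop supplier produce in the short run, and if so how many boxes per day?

Strip out fixed cost: VC = 31x - 4x^2 + x^3. Then AVC = 31 - 4x + x^2 and MC = 31 - 8x + 3x^2.
The AVC parabola has its vertex at x = 4/2 = 2, where AVC = 31 - 4·2 + 2^2 = €27.
Because €47 ≥ €27, revenue can cover variable cost; the firm operates.
Solving P = MC: -16 - 8x + 3x^2 = 0 ⇒ x = -4/3 or 4. On the upward-sloping branch, x* = 4.
Check: AVC at x = 4 is €31 ≤ P, so revenue covers variable cost.
Profit = P·x − TC = 47·4 − 443 = -€255, a loss, but smaller than the €319 fixed cost the firm would lose by shutting down.

Produce at x = 4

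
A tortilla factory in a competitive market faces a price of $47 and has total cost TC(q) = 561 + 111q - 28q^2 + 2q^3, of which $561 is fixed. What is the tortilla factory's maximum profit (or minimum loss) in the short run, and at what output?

AVC = 111 - 28q + 2q^2 has its minimum $13 at q = 7; price $47 clears that bar, so the firm operates.
MC = 111 - 56q + 6q^2. Setting P = MC and taking the root on the rising branch gives q* = 8.
TR = 47·8 = 376. TC = 561 + 120 = 681. Profit = 376 − 681 = -$305.
Shutting down would mean losing the fixed cost of $561, so operating at a loss of $305 is better by $256.

Profit = -$305 at q = 8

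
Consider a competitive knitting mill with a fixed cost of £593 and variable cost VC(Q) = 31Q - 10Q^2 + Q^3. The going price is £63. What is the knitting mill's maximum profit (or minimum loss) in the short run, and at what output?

AVC = 31 - 10Q + Q^2 has its minimum £6 at Q = 5; price £63 clears that bar, so the firm operates.
MC = 31 - 20Q + 3Q^2. Setting P = MC and taking the root on the rising branch gives Q* = 8.
TR = 63·8 = 504. TC = 593 + 120 = 713. Profit = 504 − 713 = -£209.
Shutting down would mean losing the fixed cost of £593, so operating at a loss of £209 is better by £384.

Profit = -£209 at Q = 8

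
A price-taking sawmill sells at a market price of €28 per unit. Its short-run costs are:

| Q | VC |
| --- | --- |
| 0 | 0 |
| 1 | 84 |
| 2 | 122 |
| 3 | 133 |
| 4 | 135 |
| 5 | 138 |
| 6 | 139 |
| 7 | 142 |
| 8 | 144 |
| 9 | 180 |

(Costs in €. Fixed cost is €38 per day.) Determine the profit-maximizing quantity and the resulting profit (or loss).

Tabulate TR − TC: Q=0: -38; Q=1: -94; Q=2: -104; Q=3: -87; Q=4: -61; Q=5: -36; Q=6: -9; Q=7: 16; Q=8: 42; Q=9: 34.
Profit is maximized at Q = 8. AVC there is 144/8 = €18 ≤ P, so producing beats shutting down (which would give -€38).

Q = 8; profit = €42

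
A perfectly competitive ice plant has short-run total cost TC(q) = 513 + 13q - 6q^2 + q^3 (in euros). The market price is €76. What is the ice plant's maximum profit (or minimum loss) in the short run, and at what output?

Profit = -€121 at q = 7

AVC = 13 - 6q + q^2; min AVC = €4 at q = 3. Since P = €76 ≥ min AVC, the firm produces.
With MC = 13 - 12q + 3q^2, P = MC on the upward-sloping part at q* = 7.
TR = 76·7 = 532. TC = 513 + 140 = 653. Profit = 532 − 653 = -€121.
By producing, the firm covers all variable cost plus €392 of fixed cost; shutting down would lose the full €513.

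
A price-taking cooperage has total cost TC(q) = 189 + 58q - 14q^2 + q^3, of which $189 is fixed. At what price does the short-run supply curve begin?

$9 per unit

Short-run supply begins at min AVC. From VC = 58q - 14q^2 + q^3, AVC = 58 - 14q + q^2.
dAVC/dq = -14 + 2q = 0 gives q = 7. min AVC = 58 - 14·7 + 7^2 = 9.
For P < $9 the firm produces nothing.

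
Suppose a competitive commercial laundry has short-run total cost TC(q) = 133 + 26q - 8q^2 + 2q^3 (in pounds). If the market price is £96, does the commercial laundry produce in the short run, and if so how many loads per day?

Produce at q = 5

Variable cost is VC = 26q - 8q^2 + 2q^3, so AVC = VC/q = 26 - 8q + 2q^2 and MC = dTC/dq = 26 - 16q + 6q^2.
The AVC parabola has its vertex at q = 8/4 = 2, where AVC = 26 - 8·2 + 2·2^2 = £18.
Since P = £96 ≥ min AVC = £18, price covers variable cost and the firm should produce.
Solving P = MC: -70 - 16q + 6q^2 = 0 ⇒ q = -7/3 or 5. On the upward-sloping branch, q* = 5.
Check: AVC at q = 5 is £36 ≤ P, so revenue covers variable cost.
Profit = P·q − TC = 96·5 − 313 = £167.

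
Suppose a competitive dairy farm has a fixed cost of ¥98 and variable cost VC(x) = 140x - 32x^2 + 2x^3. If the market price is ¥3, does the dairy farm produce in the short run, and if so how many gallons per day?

Shut down

From TC, MC = TC'(x) = 140 - 64x + 6x^2 and AVC = VC/x = 140 - 32x + 2x^2.
The AVC parabola has its vertex at x = 32/4 = 8, where AVC = 140 - 32·8 + 2·8^2 = ¥12.
Since P = ¥3 < min AVC = ¥12, price fails to cover variable cost at any output.
The firm minimizes its loss by shutting down and losing only its fixed cost of ¥98.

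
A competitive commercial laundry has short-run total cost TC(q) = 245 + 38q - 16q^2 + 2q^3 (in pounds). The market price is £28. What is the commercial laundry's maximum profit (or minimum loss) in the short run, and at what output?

AVC = 38 - 16q + 2q^2 has its minimum £6 at q = 4; price £28 clears that bar, so the firm operates.
With MC = 38 - 32q + 6q^2, P = MC on the upward-sloping part at q* = 5.
TR = 28·5 = 140. TC = 245 + 40 = 285. Profit = 140 − 285 = -£145.
Shutting down would mean losing the fixed cost of £245, so operating at a loss of £145 is better by £100.

Profit = -£145 at q = 5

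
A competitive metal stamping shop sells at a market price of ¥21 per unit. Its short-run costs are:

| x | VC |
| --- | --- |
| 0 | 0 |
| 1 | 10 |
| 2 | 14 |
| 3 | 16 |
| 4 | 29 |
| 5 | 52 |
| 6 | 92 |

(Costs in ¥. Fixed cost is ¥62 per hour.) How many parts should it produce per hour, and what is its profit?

x = 4; profit = -¥7

Compute π = P·x − TC at each output: x=0: -62; x=1: -51; x=2: -34; x=3: -15; x=4: -7; x=5: -9; x=6: -28.
Profit is maximized at x = 4. AVC there is 29/4 = ¥7.25 ≤ P, so producing beats shutting down (which would give -¥62).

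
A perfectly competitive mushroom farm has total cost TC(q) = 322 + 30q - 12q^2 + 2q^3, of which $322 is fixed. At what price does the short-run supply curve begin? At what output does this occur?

The shutdown price is the minimum of AVC. VC = 30q - 12q^2 + 2q^3, so AVC = 30 - 12q + 2q^2.
dAVC/dq = -12 + 4q = 0 gives q = 3. min AVC = 30 - 12·3 + 2·3^2 = 12.
The firm shuts down for any P below $12.

$12 per unit, at q = 3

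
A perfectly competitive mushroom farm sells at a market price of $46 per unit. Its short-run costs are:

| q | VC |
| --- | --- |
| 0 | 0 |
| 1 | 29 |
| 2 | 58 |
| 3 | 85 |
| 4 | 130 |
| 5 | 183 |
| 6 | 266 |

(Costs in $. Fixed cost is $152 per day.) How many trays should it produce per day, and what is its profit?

Profit at each row (π = 46q − TC): q=0: -152; q=1: -135; q=2: -118; q=3: -99; q=4: -98; q=5: -105; q=6: -142.
Profit is maximized at q = 4. AVC there is 130/4 = $32.50 ≤ P, so producing beats shutting down (which would give -$152).

q = 4; profit = -$98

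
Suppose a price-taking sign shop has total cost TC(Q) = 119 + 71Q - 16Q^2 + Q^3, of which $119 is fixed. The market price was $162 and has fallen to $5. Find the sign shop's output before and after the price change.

AVC = 71 - 16Q + Q^2, minimized at Q = 8 where min AVC = $7. MC = 71 - 32Q + 3Q^2.
With P = $162 above the shutdown price, P = MC gives Q = 13.
At P = $5 < min AVC = $7, price no longer covers variable cost at any output, so the firm shuts down: Q = 0.

Output falls from 13 to 0 (the firm shuts down)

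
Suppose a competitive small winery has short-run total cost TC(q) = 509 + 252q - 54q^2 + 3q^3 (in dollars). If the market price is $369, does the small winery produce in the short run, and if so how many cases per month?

Strip out fixed cost: VC = 252q - 54q^2 + 3q^3. Then AVC = 252 - 54q + 3q^2 and MC = 252 - 108q + 9q^2.
The AVC parabola has its vertex at q = 54/6 = 9, where AVC = 252 - 54·9 + 3·9^2 = $9.
Since P = $369 ≥ min AVC = $9, price covers variable cost and the firm should produce.
Solving P = MC: -117 - 108q + 9q^2 = 0 ⇒ q = -1 or 13. On the upward-sloping branch, q* = 13.
Check: AVC at q = 13 is $57 ≤ P, so revenue covers variable cost.
Profit = P·q − TC = 369·13 − 1250 = $3547.

Produce at q = 13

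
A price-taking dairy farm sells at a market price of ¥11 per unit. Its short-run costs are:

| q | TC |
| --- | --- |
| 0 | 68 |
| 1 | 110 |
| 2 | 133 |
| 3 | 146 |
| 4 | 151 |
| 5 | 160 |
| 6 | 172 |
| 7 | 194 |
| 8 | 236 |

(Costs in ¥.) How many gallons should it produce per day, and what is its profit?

q = 0 (shut down); profit = -¥68

Tabulate TR − TC: q=0: -68; q=1: -99; q=2: -111; q=3: -113; q=4: -107; q=5: -105; q=6: -106; q=7: -117; q=8: -148.
Profit is highest at q = 0. Equivalently, the lowest AVC in the table is 104/6 ≈ ¥17.33 at q = 6, and P = ¥11 falls below it — price never covers variable cost, so the firm shuts down and loses only its fixed cost.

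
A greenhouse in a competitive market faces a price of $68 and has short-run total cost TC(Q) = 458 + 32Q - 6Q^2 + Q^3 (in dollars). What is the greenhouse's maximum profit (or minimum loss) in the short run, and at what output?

Profit = -$242 at Q = 6

AVC = 32 - 6Q + Q^2; min AVC = $23 at Q = 3. Since P = $68 ≥ min AVC, the firm produces.
With MC = 32 - 12Q + 3Q^2, P = MC on the upward-sloping part at Q* = 6.
TR = 68·6 = 408. TC = 458 + 192 = 650. Profit = 408 − 650 = -$242.
Shutting down would mean losing the fixed cost of $458, so operating at a loss of $242 is better by $216.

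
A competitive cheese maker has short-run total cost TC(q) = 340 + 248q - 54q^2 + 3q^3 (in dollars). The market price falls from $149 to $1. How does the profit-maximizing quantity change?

AVC = 248 - 54q + 3q^2, minimized at q = 9 where min AVC = $5. MC = 248 - 108q + 9q^2.
At P = $149 ≥ min AVC, set P = MC on the rising branch: q = 11.
At P = $1 < min AVC = $5, price no longer covers variable cost at any output, so the firm shuts down: q = 0.

Output falls from 11 to 0 (the firm shuts down)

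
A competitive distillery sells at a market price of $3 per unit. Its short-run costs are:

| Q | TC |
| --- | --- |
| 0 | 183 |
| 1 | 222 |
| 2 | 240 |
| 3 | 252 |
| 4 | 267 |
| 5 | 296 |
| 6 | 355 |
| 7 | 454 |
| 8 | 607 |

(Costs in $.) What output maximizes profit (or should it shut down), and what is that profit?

Q = 0 (shut down); profit = -$183

Profit at each row (π = 3Q − TC): Q=0: -183; Q=1: -219; Q=2: -234; Q=3: -243; Q=4: -255; Q=5: -281; Q=6: -337; Q=7: -433; Q=8: -583.
Profit is highest at Q = 0. Equivalently, the lowest AVC in the table is 84/4 ≈ $21 at Q = 4, and P = $3 falls below it — price never covers variable cost, so the firm shuts down and loses only its fixed cost.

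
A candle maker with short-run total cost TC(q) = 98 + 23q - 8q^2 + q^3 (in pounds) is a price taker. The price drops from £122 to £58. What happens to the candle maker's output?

AVC = 23 - 8q + q^2, minimized at q = 4 where min AVC = £7. MC = 23 - 16q + 3q^2.
At P = £122 ≥ min AVC, set P = MC on the rising branch: q = 9.
At P = £58 ≥ min AVC, set P = MC: q = 7. The firm stays open but cuts output.

Output falls from 9 to 7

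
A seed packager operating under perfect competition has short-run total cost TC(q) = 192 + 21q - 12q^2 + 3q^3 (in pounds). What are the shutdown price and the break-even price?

Shutdown price = min AVC. AVC = 21 - 12q + 3q^2, with vertex at q = 2 and minimum £9.
ATC = 192/q + 21 - 12q + 3q^2. Setting dATC/dq = −192/q^2 − 12 + 6q = 0 gives q = 4 (since 6·4^3 − 12·4^2 = 192).
min ATC = 192/4 + 21 − 12·4 + 3·4^2 = £69. That is the break-even price.
For £9 ≤ P < £69 the firm produces at a loss; below £9 it shuts down.

Shutdown price = £9; break-even price = £69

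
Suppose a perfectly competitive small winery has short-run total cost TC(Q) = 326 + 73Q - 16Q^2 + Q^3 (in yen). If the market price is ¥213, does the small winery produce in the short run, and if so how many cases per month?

Produce at Q = 14

Variable cost is VC = 73Q - 16Q^2 + Q^3, so AVC = VC/Q = 73 - 16Q + Q^2 and MC = dTC/dQ = 73 - 32Q + 3Q^2.
AVC is minimized where dAVC/dQ = -16 + 2Q = 0, at Q = 8; min AVC = 73 - 16·8 + 8^2 = ¥9.
Since P = ¥213 ≥ min AVC = ¥9, price covers variable cost and the firm should produce.
P = MC gives -140 - 32Q + 3Q^2 = 0, with roots -10/3 and 14. Take the larger (rising MC): Q* = 14.
Check: AVC at Q = 14 is ¥45 ≤ P, so revenue covers variable cost.
Profit = P·Q − TC = 213·14 − 956 = ¥2026.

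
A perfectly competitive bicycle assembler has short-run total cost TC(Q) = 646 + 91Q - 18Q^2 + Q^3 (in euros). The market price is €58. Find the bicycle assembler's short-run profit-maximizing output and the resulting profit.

AVC = 91 - 18Q + Q^2; min AVC = €10 at Q = 9. Since P = €58 ≥ min AVC, the firm produces.
With MC = 91 - 36Q + 3Q^2, P = MC on the upward-sloping part at Q* = 11.
TR = 58·11 = 638. TC = 646 + 154 = 800. Profit = 638 − 800 = -€162.
Shutting down would mean losing the fixed cost of €646, so operating at a loss of €162 is better by €484.

Profit = -€162 at Q = 11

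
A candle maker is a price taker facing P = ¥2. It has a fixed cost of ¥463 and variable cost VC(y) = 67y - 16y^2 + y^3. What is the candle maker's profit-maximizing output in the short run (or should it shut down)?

Strip out fixed cost: VC = 67y - 16y^2 + y^3. Then AVC = 67 - 16y + y^2 and MC = 67 - 32y + 3y^2.
AVC hits its minimum where MC = AVC, at y = 8, giving min AVC = 67 - 16·8 + 8^2 = ¥3.
Since P = ¥2 < min AVC = ¥3, price fails to cover variable cost at any output.
Shutting down limits the loss to fixed cost, ¥463.

Shut down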